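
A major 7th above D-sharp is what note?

D up a major seventh is C#, so the target letter is C.
From D#, a major seventh is 11 semitones up: C##.

C##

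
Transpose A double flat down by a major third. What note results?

Fbb

A down a major third is F, so the target letter is F.
From Abb, a major third is 4 semitones down: Fbb.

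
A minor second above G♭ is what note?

G up a major second is A, so the target letter is A.
From Gb, a minor second is 1 semitone up: Abb.

Abb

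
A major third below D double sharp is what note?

A third below D lands on the letter B.
A major third spans 4 semitones, so D## moves to pitch class 0. On the letter B that is B#.

B#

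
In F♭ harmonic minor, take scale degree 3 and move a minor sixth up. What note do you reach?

Fbb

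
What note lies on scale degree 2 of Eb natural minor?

The Eb natural minor scale runs Eb F Gb Ab Bb Cb Db.
Degree 2 is F.

F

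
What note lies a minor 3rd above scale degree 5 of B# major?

A#

Scale degree 5 of B# major is F##.
A minor third (3 semitones) above F## lands on the letter A, giving A#.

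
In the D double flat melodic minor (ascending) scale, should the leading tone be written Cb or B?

Cb

Each scale degree takes a distinct letter name. Degree 7 of a scale on D must use the letter C.
Cb and B are enharmonically the same pitch, but only Cb uses the letter C, so it is the correct spelling here.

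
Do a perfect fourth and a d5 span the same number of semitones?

A perfect fourth spans 5 semitones; a diminished fifth spans 6.
The spans differ, so they are not enharmonic equivalents.

No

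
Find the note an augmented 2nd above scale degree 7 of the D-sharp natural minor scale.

D##

Scale degree 7 of D# natural minor is C#.
An augmented second (3 semitones) above C# lands on the letter D, giving D##.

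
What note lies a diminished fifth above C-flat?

C up a perfect fifth is G, so the target letter is G.
From Cb, a diminished fifth is 6 semitones up: Gbb.

Gbb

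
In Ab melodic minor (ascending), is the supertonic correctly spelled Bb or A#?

Each scale degree takes a distinct letter name. Degree 2 of a scale on A must use the letter B.
Bb and A# are enharmonically the same pitch, but only Bb uses the letter B, so it is the correct spelling here.

Bb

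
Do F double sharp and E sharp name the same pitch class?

No

Two spellings are enharmonically equivalent only if they share a pitch class.
Here F## → 7, E# → 5; 5 ≠ 7, so they are not.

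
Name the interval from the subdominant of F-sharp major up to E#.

augmented fourth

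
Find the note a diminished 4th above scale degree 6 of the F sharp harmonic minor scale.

Gb

Scale degree 6 of F# harmonic minor is D.
A diminished fourth (4 semitones) above D lands on the letter G, giving Gb.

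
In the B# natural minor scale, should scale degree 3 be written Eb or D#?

D#

Each scale degree takes a distinct letter name. Degree 3 of a scale on B must use the letter D.
D# and Eb are enharmonically the same pitch, but only D# uses the letter D, so it is the correct spelling here.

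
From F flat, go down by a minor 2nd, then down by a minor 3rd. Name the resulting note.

C

A minor second down from Fb is Eb (letter E, 1 semitone down).
A minor third down from Eb is C (letter C, 3 semitones down).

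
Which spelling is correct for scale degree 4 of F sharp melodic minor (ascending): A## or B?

Each scale degree takes a distinct letter name. Degree 4 of a scale on F must use the letter B.
B and A## are enharmonically the same pitch, but only B uses the letter B, so it is the correct spelling here.

B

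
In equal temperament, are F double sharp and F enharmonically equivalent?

Two spellings are enharmonically equivalent only if they share a pitch class.
Here F## → 7, F → 5; 5 ≠ 7, so they are not.

No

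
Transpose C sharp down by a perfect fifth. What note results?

A fifth below C lands on the letter F.
A perfect fifth spans 7 semitones, so C# moves to pitch class 6. On the letter F that is F#.

F#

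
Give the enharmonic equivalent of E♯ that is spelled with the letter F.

F

E# is pitch class 5. The letter F alone is pitch class 5.
Pitch class 5 on F needs no accidental: F.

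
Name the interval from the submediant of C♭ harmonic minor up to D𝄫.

The submediant of Cb harmonic minor is Abb.
Abb up to Dbb: letters A→D make it a fourth; 5 semitones makes it perfect.

perfect fourth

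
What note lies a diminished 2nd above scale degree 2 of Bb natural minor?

Scale degree 2 of Bb natural minor is C.
A diminished second (0 semitones) above C lands on the letter D, giving Dbb.

Dbb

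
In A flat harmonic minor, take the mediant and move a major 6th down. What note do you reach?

Ebb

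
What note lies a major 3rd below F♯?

D

A third below F lands on the letter D.
A major third spans 4 semitones, so F# moves to pitch class 2. On the letter D that is D.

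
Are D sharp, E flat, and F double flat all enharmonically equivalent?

D# = pitch class 3 and Eb = pitch class 3 and Fbb = pitch class 3 — the same pitch class, so they are enharmonic equivalents.

Yes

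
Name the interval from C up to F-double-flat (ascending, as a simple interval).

Counting letters C–D–E–F gives a fourth.
C→Fbb = 3 semitones, 2 narrower than the perfect fourth (5), so doubly diminished.

doubly diminished fourth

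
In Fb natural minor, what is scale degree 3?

Degree 3 takes the letter 2 steps above F, which is A.
In natural minor, degree 3 sits 3 semitones above the tonic. Fb + 3 semitones is pitch class 7, spelled on A as Abb.

Abb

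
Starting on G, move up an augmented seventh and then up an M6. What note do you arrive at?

An augmented seventh up from G is F## (letter F, 12 semitones up).
A major sixth up from F## is D## (letter D, 9 semitones up).

D##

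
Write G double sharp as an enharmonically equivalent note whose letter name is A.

A

Plain A sits at the same pitch as G##, so on the letter A the same pitch needs a natural: A.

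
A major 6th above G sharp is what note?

E#

G up a major sixth is E, so the target letter is E.
From G#, a major sixth is 9 semitones up: E#.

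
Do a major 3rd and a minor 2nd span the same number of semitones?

No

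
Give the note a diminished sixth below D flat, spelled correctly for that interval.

F#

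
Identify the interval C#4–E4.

The letter names run C→E, a span of 2 letter steps, so the interval is some kind of third.
C# to E is 3 semitones. A major third is 4, so 3 makes it minor.

minor third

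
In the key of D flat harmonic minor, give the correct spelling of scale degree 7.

C

Degree 7 takes the letter 6 steps above D, which is C.
In harmonic minor, degree 7 sits 11 semitones above the tonic. Db + 11 semitones is pitch class 0, spelled on C as C.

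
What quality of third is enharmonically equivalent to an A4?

An augmented fourth spans 6 semitones.
A third spanning 6 semitones is doubly augmented (the major third is 4).

doubly augmented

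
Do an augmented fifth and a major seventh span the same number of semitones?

No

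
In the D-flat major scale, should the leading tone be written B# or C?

Each scale degree takes a distinct letter name. Degree 7 of a scale on D must use the letter C.
C and B# are enharmonically the same pitch, but only C uses the letter C, so it is the correct spelling here.

C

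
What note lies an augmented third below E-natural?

A third below E lands on the letter C.
An augmented third spans 5 semitones, so E moves to pitch class 11. On the letter C that is Cb.

Cb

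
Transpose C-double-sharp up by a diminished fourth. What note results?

F#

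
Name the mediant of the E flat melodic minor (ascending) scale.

Gb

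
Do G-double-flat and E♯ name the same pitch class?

Yes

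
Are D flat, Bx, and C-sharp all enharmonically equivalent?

Db = pitch class 1 and B## = pitch class 1 and C# = pitch class 1 — the same pitch class, so they are enharmonic equivalents.

Yes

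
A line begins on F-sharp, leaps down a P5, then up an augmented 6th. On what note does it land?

G##

A perfect fifth down from F# is B (letter B, 7 semitones down).
An augmented sixth up from B is G## (letter G, 10 semitones up).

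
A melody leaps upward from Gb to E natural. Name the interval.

The letter names run G→E, a span of 5 letter steps, so the interval is some kind of sixth.
Gb to E is 10 semitones. A major sixth is 9, so 10 makes it augmented.

augmented sixth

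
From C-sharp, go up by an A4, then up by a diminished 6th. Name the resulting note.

D

An augmented fourth up from C# is F## (letter F, 6 semitones up).
A diminished sixth up from F## is D (letter D, 7 semitones up).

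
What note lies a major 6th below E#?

G#

A sixth below E lands on the letter G.
A major sixth spans 9 semitones, so E# moves to pitch class 8. On the letter G that is G#.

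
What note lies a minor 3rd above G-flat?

Bbb

G up a major third is B, so the target letter is B.
From Gb, a minor third is 3 semitones up: Bbb.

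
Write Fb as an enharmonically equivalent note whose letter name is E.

E

Fb is pitch class 4. The letter E alone is pitch class 4.
Pitch class 4 on E needs no accidental: E.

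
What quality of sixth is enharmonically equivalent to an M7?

doubly augmented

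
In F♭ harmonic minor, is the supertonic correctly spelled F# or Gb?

Gb

Each scale degree takes a distinct letter name. Degree 2 of a scale on F must use the letter G.
Gb and F# are enharmonically the same pitch, but only Gb uses the letter G, so it is the correct spelling here.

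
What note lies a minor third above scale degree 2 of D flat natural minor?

Scale degree 2 of Db natural minor is Eb.
A minor third (3 semitones) above Eb lands on the letter G, giving Gb.

Gb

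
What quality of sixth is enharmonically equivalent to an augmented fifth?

An augmented fifth spans 8 semitones.
A sixth spanning 8 semitones is minor (the major sixth is 9).

minor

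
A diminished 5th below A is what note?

A down a perfect fifth is D, so the target letter is D.
From A, a diminished fifth is 6 semitones down: D#.

D#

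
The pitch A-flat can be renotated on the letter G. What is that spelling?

Plain G sits 1 semitone below Ab, so on the letter G the same pitch needs a sharp: G#.

G#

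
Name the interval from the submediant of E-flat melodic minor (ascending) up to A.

major sixth

The submediant of Eb melodic minor (ascending) is C.
C up to A: letters C→A make it a sixth; 9 semitones makes it major.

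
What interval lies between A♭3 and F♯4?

augmented sixth

Counting letters A–B–C–D–E–F gives a sixth.
Ab→F# = 10 semitones, 1 wider than the major sixth (9), so augmented.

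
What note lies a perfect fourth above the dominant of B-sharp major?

B#

The dominant of B# major is F##.
A perfect fourth (5 semitones) above F## lands on the letter B, giving B#.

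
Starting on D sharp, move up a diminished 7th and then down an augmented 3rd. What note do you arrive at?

Abb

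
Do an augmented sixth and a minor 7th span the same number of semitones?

Yes

An augmented sixth spans 10 semitones; a minor seventh spans 10.
They are enharmonically equivalent.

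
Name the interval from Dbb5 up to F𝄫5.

The letter names run D→F, a span of 2 letter steps, so the interval is some kind of third.
Dbb to Fbb is 3 semitones. A major third is 4, so 3 makes it minor.

minor third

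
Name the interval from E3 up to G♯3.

major third

The letter names run E→G, a span of 2 letter steps, so the interval is some kind of third.
E to G# is 4 semitones. A major third is 4, so 4 makes it major.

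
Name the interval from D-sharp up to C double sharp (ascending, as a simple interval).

Counting letters D–E–F–G–A–B–C gives a seventh.
D#→C## = 11 semitones, exactly the major seventh.

major seventh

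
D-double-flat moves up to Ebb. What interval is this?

major second

Counting letters D–E gives a second.
Dbb→Ebb = 2 semitones, exactly the major second.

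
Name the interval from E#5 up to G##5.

The letter names run E→G, a span of 2 letter steps, so the interval is some kind of third.
E# to G## is 4 semitones. A major third is 4, so 4 makes it major.

major third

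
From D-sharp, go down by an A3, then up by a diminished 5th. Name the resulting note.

Fb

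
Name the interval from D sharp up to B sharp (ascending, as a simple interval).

Counting letters D–E–F–G–A–B gives a sixth.
D#→B# = 9 semitones, exactly the major sixth.

major sixth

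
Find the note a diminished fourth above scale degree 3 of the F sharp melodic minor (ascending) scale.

Db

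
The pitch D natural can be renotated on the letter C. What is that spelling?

C##

D is pitch class 2. The letter C alone is pitch class 0.
To reach pitch class 2 from C requires an offset of +2 semitones, i.e. double sharp: C##.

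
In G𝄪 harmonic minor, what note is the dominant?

Degree 5 takes the letter 4 steps above G, which is D.
In harmonic minor, degree 5 sits 7 semitones above the tonic. G## + 7 semitones is pitch class 4, spelled on D as D##.

D##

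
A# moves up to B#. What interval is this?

major second

The letter names run A→B, a span of 1 letter step, so the interval is some kind of second.
A# to B# is 2 semitones. A major second is 2, so 2 makes it major.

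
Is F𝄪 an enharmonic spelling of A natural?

No

Two spellings are enharmonically equivalent only if they share a pitch class.
Here F## → 7, A → 9; 7 ≠ 9, so they are not.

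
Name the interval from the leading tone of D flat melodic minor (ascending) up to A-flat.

The leading tone of Db melodic minor (ascending) is C.
C up to Ab: letters C→A make it a sixth; 8 semitones makes it minor.

minor sixth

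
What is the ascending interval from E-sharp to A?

diminished fourth

The letter names run E→A, a span of 3 letter steps, so the interval is some kind of fourth.
E# to A is 4 semitones. A perfect fourth is 5, so 4 makes it diminished.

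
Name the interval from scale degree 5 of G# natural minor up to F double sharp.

major third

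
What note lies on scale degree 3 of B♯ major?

The B# major scale runs B# C## D## E# F## G## A##.
Degree 3 is D##.

D##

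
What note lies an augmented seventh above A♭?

A seventh above A lands on the letter G.
An augmented seventh spans 12 semitones, so Ab moves to pitch class 8. On the letter G that is G#.

G#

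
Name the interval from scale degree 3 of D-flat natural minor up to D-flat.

major sixth

Scale degree 3 of Db natural minor is Fb.
Fb up to Db: letters F→D make it a sixth; 9 semitones makes it major.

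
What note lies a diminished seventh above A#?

G

A up a major seventh is G#, so the target letter is G.
From A#, a diminished seventh is 9 semitones up: G.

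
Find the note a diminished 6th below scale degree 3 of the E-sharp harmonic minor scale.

Scale degree 3 of E# harmonic minor is G#.
A diminished sixth (7 semitones) below G# lands on the letter B, giving B##.

B##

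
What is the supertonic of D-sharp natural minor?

E#

Degree 2 takes the letter 1 step above D, which is E.
In natural minor, degree 2 sits 2 semitones above the tonic. D# + 2 semitones is pitch class 5, spelled on E as E#.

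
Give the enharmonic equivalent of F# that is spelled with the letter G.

Gb

F# is pitch class 6. The letter G alone is pitch class 7.
To reach pitch class 6 from G requires an offset of -1 semitone, i.e. flat: Gb.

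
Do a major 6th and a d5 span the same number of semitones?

No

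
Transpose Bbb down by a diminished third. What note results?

A third below B lands on the letter G.
A diminished third spans 2 semitones, so Bbb moves to pitch class 7. On the letter G that is G.

G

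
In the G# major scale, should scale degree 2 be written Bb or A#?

A#

Each scale degree takes a distinct letter name. Degree 2 of a scale on G must use the letter A.
A# and Bb are enharmonically the same pitch, but only A# uses the letter A, so it is the correct spelling here.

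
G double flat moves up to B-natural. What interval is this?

doubly augmented third

Counting letters G–A–B gives a third.
Gbb→B = 6 semitones, 2 wider than the major third (4), so doubly augmented.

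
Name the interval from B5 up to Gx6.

The letter names run B→G, a span of 5 letter steps, so the interval is some kind of sixth.
B to G## is 10 semitones. A major sixth is 9, so 10 makes it augmented.

augmented sixth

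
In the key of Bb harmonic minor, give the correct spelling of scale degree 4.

Degree 4 takes the letter 3 steps above B, which is E.
In harmonic minor, degree 4 sits 5 semitones above the tonic. Bb + 5 semitones is pitch class 3, spelled on E as Eb.

Eb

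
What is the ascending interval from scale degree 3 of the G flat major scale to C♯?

Scale degree 3 of Gb major is Bb.
Bb up to C#: letters B→C make it a second; 3 semitones makes it augmented.

augmented second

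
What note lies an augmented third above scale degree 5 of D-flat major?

C#

Scale degree 5 of Db major is Ab.
An augmented third (5 semitones) above Ab lands on the letter C, giving C#.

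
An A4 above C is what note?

F#

A fourth above C lands on the letter F.
An augmented fourth spans 6 semitones, so C moves to pitch class 6. On the letter F that is F#.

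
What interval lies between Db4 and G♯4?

Counting letters D–E–F–G gives a fourth.
Db→G# = 7 semitones, 2 wider than the perfect fourth (5), so doubly augmented.

doubly augmented fourth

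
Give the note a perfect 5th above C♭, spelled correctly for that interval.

C up a perfect fifth is G, so the target letter is G.
From Cb, a perfect fifth is 7 semitones up: Gb.

Gb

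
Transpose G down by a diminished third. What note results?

E#

G down a major third is Eb, so the target letter is E.
From G, a diminished third is 2 semitones down: E#.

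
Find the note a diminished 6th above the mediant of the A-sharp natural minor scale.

The mediant of A# natural minor is C#.
A diminished sixth (7 semitones) above C# lands on the letter A, giving Ab.

Ab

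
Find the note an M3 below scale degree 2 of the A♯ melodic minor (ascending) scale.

G#

Scale degree 2 of A# melodic minor (ascending) is B#.
A major third (4 semitones) below B# lands on the letter G, giving G#.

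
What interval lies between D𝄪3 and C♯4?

diminished seventh

The letter names run D→C, a span of 6 letter steps, so the interval is some kind of seventh.
D## to C# is 9 semitones. A major seventh is 11, so 9 makes it diminished.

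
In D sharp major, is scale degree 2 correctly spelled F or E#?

E#

Each scale degree takes a distinct letter name. Degree 2 of a scale on D must use the letter E.
E# and F are enharmonically the same pitch, but only E# uses the letter E, so it is the correct spelling here.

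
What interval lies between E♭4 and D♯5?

Counting letters E–F–G–A–B–C–D gives a seventh.
Eb→D# = 12 semitones, 1 wider than the major seventh (11), so augmented.

augmented seventh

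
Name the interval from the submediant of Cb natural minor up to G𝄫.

minor seventh

The submediant of Cb natural minor is Abb.
Abb up to Gbb: letters A→G make it a seventh; 10 semitones makes it minor.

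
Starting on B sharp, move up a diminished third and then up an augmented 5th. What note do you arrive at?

A diminished third up from B# is D (letter D, 2 semitones up).
An augmented fifth up from D is A# (letter A, 8 semitones up).

A#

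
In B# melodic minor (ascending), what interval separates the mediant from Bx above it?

The mediant of B# melodic minor (ascending) is D#.
D# up to B##: letters D→B make it a sixth; 10 semitones makes it augmented.

augmented sixth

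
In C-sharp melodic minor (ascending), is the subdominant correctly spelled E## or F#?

F#

Each scale degree takes a distinct letter name. Degree 4 of a scale on C must use the letter F.
F# and E## are enharmonically the same pitch, but only F# uses the letter F, so it is the correct spelling here.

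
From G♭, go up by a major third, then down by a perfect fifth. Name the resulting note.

A major third up from Gb is Bb (letter B, 4 semitones up).
A perfect fifth down from Bb is Eb (letter E, 7 semitones down).

Eb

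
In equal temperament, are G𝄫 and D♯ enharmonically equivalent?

No

Two spellings are enharmonically equivalent only if they share a pitch class.
Here Gbb → 5, D# → 3; 3 ≠ 5, so they are not.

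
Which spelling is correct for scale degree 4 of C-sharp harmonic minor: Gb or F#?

Each scale degree takes a distinct letter name. Degree 4 of a scale on C must use the letter F.
F# and Gb are enharmonically the same pitch, but only F# uses the letter F, so it is the correct spelling here.

F#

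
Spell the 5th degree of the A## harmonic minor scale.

E##

Degree 5 takes the letter 4 steps above A, which is E.
In harmonic minor, degree 5 sits 7 semitones above the tonic. A## + 7 semitones is pitch class 6, spelled on E as E##.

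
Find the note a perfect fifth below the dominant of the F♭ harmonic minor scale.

The dominant of Fb harmonic minor is Cb.
A perfect fifth (7 semitones) below Cb lands on the letter F, giving Fb.

Fb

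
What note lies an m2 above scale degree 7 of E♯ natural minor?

Scale degree 7 of E# natural minor is D#.
A minor second (1 semitone) above D# lands on the letter E, giving E.

E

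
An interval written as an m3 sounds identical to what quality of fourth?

A minor third spans 3 semitones.
A fourth spanning 3 semitones is doubly diminished (the perfect fourth is 5).

doubly diminished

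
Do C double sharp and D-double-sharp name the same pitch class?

No

Two spellings are enharmonically equivalent only if they share a pitch class.
Here C## → 2, D## → 4; 2 ≠ 4, so they are not.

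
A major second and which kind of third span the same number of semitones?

A major second spans 2 semitones.
A third spanning 2 semitones is diminished (the major third is 4).

diminished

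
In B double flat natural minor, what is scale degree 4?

The Bbb natural minor scale runs Bbb Cb Dbb Ebb Fb Gbb Abb.
Degree 4 is Ebb.

Ebb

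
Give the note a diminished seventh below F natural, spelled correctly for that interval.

F down a major seventh is Gb, so the target letter is G.
From F, a diminished seventh is 9 semitones down: G#.

G#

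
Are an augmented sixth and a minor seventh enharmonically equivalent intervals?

An augmented sixth spans 10 semitones; a minor seventh spans 10.
They are enharmonically equivalent.

Yes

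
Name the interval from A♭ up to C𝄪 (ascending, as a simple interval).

doubly augmented third

The letter names run A→C, a span of 2 letter steps, so the interval is some kind of third.
Ab to C## is 6 semitones. A major third is 4, so 6 makes it doubly augmented.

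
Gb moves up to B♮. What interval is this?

augmented third

The letter names run G→B, a span of 2 letter steps, so the interval is some kind of third.
Gb to B is 5 semitones. A major third is 4, so 5 makes it augmented.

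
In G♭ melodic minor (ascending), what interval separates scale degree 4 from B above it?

Scale degree 4 of Gb melodic minor (ascending) is Cb.
Cb up to B: letters C→B make it a seventh; 12 semitones makes it augmented.

augmented seventh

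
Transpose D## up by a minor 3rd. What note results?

F##

D up a major third is F#, so the target letter is F.
From D##, a minor third is 3 semitones up: F##.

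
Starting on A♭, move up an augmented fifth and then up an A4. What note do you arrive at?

An augmented fifth up from Ab is E (letter E, 8 semitones up).
An augmented fourth up from E is A# (letter A, 6 semitones up).

A#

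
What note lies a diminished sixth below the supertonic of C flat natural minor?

F#

The supertonic of Cb natural minor is Db.
A diminished sixth (7 semitones) below Db lands on the letter F, giving F#.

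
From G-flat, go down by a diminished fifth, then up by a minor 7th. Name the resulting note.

A diminished fifth down from Gb is C (letter C, 6 semitones down).
A minor seventh up from C is Bb (letter B, 10 semitones up).

Bb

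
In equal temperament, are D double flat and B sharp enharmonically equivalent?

Yes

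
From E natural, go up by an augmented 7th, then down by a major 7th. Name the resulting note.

E#

An augmented seventh up from E is D## (letter D, 12 semitones up).
A major seventh down from D## is E# (letter E, 11 semitones down).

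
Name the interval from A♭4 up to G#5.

augmented seventh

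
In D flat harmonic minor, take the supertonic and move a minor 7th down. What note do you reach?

F

The supertonic of Db harmonic minor is Eb.
A minor seventh (10 semitones) below Eb lands on the letter F, giving F.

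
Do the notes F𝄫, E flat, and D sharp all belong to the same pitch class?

Yes

Fbb = pitch class 3 and Eb = pitch class 3 and D# = pitch class 3 — the same pitch class, so they are enharmonic equivalents.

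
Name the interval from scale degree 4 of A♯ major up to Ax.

augmented fifth

Scale degree 4 of A# major is D#.
D# up to A##: letters D→A make it a fifth; 8 semitones makes it augmented.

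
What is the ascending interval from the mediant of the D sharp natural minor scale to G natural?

minor second

The mediant of D# natural minor is F#.
F# up to G: letters F→G make it a second; 1 semitone makes it minor.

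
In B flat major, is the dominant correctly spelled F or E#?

F

Each scale degree takes a distinct letter name. Degree 5 of a scale on B must use the letter F.
F and E# are enharmonically the same pitch, but only F uses the letter F, so it is the correct spelling here.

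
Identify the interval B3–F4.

diminished fifth

The letter names run B→F, a span of 4 letter steps, so the interval is some kind of fifth.
B to F is 6 semitones. A perfect fifth is 7, so 6 makes it diminished.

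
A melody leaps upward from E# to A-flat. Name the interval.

doubly diminished fourth

Counting letters E–F–G–A gives a fourth.
E#→Ab = 3 semitones, 2 narrower than the perfect fourth (5), so doubly diminished.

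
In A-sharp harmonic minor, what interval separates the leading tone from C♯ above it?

The leading tone of A# harmonic minor is G##.
G## up to C#: letters G→C make it a fourth; 4 semitones makes it diminished.

diminished fourth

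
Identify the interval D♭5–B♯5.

The letter names run D→B, a span of 5 letter steps, so the interval is some kind of sixth.
Db to B# is 11 semitones. A major sixth is 9, so 11 makes it doubly augmented.

doubly augmented sixth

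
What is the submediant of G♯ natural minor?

E

Degree 6 takes the letter 5 steps above G, which is E.
In natural minor, degree 6 sits 8 semitones above the tonic. G# + 8 semitones is pitch class 4, spelled on E as E.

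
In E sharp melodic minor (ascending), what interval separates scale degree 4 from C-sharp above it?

minor third

Scale degree 4 of E# melodic minor (ascending) is A#.
A# up to C#: letters A→C make it a third; 3 semitones makes it minor.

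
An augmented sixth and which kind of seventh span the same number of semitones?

minor

An augmented sixth spans 10 semitones.
A seventh spanning 10 semitones is minor (the major seventh is 11).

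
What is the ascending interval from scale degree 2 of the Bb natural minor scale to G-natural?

perfect fifth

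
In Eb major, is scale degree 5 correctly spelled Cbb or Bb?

Each scale degree takes a distinct letter name. Degree 5 of a scale on E must use the letter B.
Bb and Cbb are enharmonically the same pitch, but only Bb uses the letter B, so it is the correct spelling here.

Bb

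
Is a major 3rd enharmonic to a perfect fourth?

No

A major third spans 4 semitones; a perfect fourth spans 5.
The spans differ, so they are not enharmonic equivalents.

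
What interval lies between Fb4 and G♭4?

Counting letters F–G gives a second.
Fb→Gb = 2 semitones, exactly the major second.

major second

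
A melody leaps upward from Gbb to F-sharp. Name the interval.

The letter names run G→F, a span of 6 letter steps, so the interval is some kind of seventh.
Gbb to F# is 13 semitones. A major seventh is 11, so 13 makes it doubly augmented.

doubly augmented seventh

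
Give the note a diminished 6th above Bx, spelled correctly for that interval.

G#

A sixth above B lands on the letter G.
A diminished sixth spans 7 semitones, so B## moves to pitch class 8. On the letter G that is G#.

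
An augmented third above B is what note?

A third above B lands on the letter D.
An augmented third spans 5 semitones, so B moves to pitch class 4. On the letter D that is D##.

D##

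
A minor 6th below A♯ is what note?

A down a major sixth is C, so the target letter is C.
From A#, a minor sixth is 8 semitones down: C##.

C##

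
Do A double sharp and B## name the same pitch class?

No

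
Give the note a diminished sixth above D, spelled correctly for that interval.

Bbb

A sixth above D lands on the letter B.
A diminished sixth spans 7 semitones, so D moves to pitch class 9. On the letter B that is Bbb.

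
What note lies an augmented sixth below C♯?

Eb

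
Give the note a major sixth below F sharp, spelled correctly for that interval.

F down a major sixth is Ab, so the target letter is A.
From F#, a major sixth is 9 semitones down: A.

A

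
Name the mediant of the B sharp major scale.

The B# major scale runs B# C## D## E# F## G## A##.
Degree 3 is D##.

D##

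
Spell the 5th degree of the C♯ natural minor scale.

Degree 5 takes the letter 4 steps above C, which is G.
In natural minor, degree 5 sits 7 semitones above the tonic. C# + 7 semitones is pitch class 8, spelled on G as G#.

G#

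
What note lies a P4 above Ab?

Db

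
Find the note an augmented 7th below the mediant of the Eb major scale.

The mediant of Eb major is G.
An augmented seventh (12 semitones) below G lands on the letter A, giving Abb.

Abb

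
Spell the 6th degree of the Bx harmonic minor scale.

Degree 6 takes the letter 5 steps above B, which is G.
In harmonic minor, degree 6 sits 8 semitones above the tonic. B## + 8 semitones is pitch class 9, spelled on G as G##.

G##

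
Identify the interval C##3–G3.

doubly diminished fifth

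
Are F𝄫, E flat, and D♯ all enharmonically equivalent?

Yes

Fbb = pitch class 3 and Eb = pitch class 3 and D# = pitch class 3 — the same pitch class, so they are enharmonic equivalents.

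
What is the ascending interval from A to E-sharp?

Counting letters A–B–C–D–E gives a fifth.
A→E# = 8 semitones, 1 wider than the perfect fifth (7), so augmented.

augmented fifth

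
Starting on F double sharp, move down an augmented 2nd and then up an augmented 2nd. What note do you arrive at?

An augmented second down from F## is E (letter E, 3 semitones down).
An augmented second up from E is F## (letter F, 3 semitones up).

F##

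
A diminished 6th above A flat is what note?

A sixth above A lands on the letter F.
A diminished sixth spans 7 semitones, so Ab moves to pitch class 3. On the letter F that is Fbb.

Fbb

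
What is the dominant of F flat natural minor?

The Fb natural minor scale runs Fb Gb Abb Bbb Cb Dbb Ebb.
Degree 5 is Cb.

Cb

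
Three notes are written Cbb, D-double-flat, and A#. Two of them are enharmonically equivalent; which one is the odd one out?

Dbb

In 12-tone equal temperament, enharmonic equivalents share a pitch class. Cbb is pitch class 10; Dbb is pitch class 0; A# is pitch class 10.
Cbb and A# share pitch class 10, while Dbb is pitch class 0.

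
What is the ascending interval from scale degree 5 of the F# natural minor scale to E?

Scale degree 5 of F# natural minor is C#.
C# up to E: letters C→E make it a third; 3 semitones makes it minor.

minor third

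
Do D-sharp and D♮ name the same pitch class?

No

Two spellings are enharmonically equivalent only if they share a pitch class.
Here D# → 3, D → 2; 2 ≠ 3, so they are not.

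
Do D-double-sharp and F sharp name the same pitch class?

No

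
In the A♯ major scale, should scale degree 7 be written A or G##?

Each scale degree takes a distinct letter name. Degree 7 of a scale on A must use the letter G.
G## and A are enharmonically the same pitch, but only G## uses the letter G, so it is the correct spelling here.

G##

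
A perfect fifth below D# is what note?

A fifth below D lands on the letter G.
A perfect fifth spans 7 semitones, so D# moves to pitch class 8. On the letter G that is G#.

G#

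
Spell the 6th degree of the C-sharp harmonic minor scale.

A

Degree 6 takes the letter 5 steps above C, which is A.
In harmonic minor, degree 6 sits 8 semitones above the tonic. C# + 8 semitones is pitch class 9, spelled on A as A.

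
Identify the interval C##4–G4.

doubly diminished fifth

The letter names run C→G, a span of 4 letter steps, so the interval is some kind of fifth.
C## to G is 5 semitones. A perfect fifth is 7, so 5 makes it doubly diminished.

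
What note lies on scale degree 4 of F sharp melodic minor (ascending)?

Degree 4 takes the letter 3 steps above F, which is B.
In melodic minor (ascending), degree 4 sits 5 semitones above the tonic. F# + 5 semitones is pitch class 11, spelled on B as B.

B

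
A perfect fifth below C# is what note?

F#

A fifth below C lands on the letter F.
A perfect fifth spans 7 semitones, so C# moves to pitch class 6. On the letter F that is F#.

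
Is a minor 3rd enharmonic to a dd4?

Yes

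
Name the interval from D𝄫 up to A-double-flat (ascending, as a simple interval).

perfect fifth

Counting letters D–E–F–G–A gives a fifth.
Dbb→Abb = 7 semitones, exactly the perfect fifth.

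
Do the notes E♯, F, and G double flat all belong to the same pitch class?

Yes

E# is pitch class 5; F is pitch class 5; Gbb is pitch class 5.
All spellings map to pitch class 5, so they are enharmonically equivalent.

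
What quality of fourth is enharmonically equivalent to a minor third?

A minor third spans 3 semitones.
A fourth spanning 3 semitones is doubly diminished (the perfect fourth is 5).

doubly diminished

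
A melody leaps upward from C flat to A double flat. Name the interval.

The letter names run C→A, a span of 5 letter steps, so the interval is some kind of sixth.
Cb to Abb is 8 semitones. A major sixth is 9, so 8 makes it minor.

minor sixth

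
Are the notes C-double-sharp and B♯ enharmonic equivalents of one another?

No

C## is pitch class 2; B# is pitch class 0.
The pitch classes differ (2 vs. 0), so they are not enharmonic equivalents.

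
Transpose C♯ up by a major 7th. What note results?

A seventh above C lands on the letter B.
A major seventh spans 11 semitones, so C# moves to pitch class 0. On the letter B that is B#.

B#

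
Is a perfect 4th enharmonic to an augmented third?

A perfect fourth spans 5 semitones; an augmented third spans 5.
They are enharmonically equivalent.

Yes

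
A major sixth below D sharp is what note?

F#

A sixth below D lands on the letter F.
A major sixth spans 9 semitones, so D# moves to pitch class 6. On the letter F that is F#.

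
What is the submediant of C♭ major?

The Cb major scale runs Cb Db Eb Fb Gb Ab Bb.
Degree 6 is Ab.

Ab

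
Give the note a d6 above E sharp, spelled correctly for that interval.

A sixth above E lands on the letter C.
A diminished sixth spans 7 semitones, so E# moves to pitch class 0. On the letter C that is C.

C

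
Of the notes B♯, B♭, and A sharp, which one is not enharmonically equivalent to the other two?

In 12-tone equal temperament, enharmonic equivalents share a pitch class. B# is pitch class 0; Bb is pitch class 10; A# is pitch class 10.
Bb and A# share pitch class 10, while B# is pitch class 0.

B#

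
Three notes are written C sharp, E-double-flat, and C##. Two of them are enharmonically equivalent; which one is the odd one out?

C#

In 12-tone equal temperament, enharmonic equivalents share a pitch class. C# is pitch class 1; Ebb is pitch class 2; C## is pitch class 2.
Ebb and C## share pitch class 2, while C# is pitch class 1.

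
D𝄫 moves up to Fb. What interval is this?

Counting letters D–E–F gives a third.
Dbb→Fb = 4 semitones, exactly the major third.

major third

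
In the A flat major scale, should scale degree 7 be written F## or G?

Each scale degree takes a distinct letter name. Degree 7 of a scale on A must use the letter G.
G and F## are enharmonically the same pitch, but only G uses the letter G, so it is the correct spelling here.

G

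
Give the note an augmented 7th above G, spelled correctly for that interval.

F##

A seventh above G lands on the letter F.
An augmented seventh spans 12 semitones, so G moves to pitch class 7. On the letter F that is F##.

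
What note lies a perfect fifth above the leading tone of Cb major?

The leading tone of Cb major is Bb.
A perfect fifth (7 semitones) above Bb lands on the letter F, giving F.

F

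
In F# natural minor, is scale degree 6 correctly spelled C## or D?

Each scale degree takes a distinct letter name. Degree 6 of a scale on F must use the letter D.
D and C## are enharmonically the same pitch, but only D uses the letter D, so it is the correct spelling here.

D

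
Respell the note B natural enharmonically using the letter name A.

A##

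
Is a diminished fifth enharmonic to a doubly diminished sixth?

A diminished fifth spans 6 semitones; a doubly diminished sixth spans 6.
They are enharmonically equivalent.

Yes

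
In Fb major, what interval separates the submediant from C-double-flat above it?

The submediant of Fb major is Db.
Db up to Cbb: letters D→C make it a seventh; 9 semitones makes it diminished.

diminished seventh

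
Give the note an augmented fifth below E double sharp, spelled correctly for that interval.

A fifth below E lands on the letter A.
An augmented fifth spans 8 semitones, so E## moves to pitch class 10. On the letter A that is A#.

A#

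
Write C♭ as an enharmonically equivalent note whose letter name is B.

B

Plain B sits at the same pitch as Cb, so on the letter B the same pitch needs a natural: B.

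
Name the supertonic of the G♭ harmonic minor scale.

Degree 2 takes the letter 1 step above G, which is A.
In harmonic minor, degree 2 sits 2 semitones above the tonic. Gb + 2 semitones is pitch class 8, spelled on A as Ab.

Ab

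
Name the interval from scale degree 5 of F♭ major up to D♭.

major second

Scale degree 5 of Fb major is Cb.
Cb up to Db: letters C→D make it a second; 2 semitones makes it major.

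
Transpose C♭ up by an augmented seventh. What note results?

B

A seventh above C lands on the letter B.
An augmented seventh spans 12 semitones, so Cb moves to pitch class 11. On the letter B that is B.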